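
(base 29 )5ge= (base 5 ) 122213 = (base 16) 124B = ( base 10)4683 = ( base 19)ci9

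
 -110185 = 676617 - 786802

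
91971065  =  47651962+44319103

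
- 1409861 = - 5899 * 239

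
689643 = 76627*9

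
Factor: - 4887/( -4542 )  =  1629/1514 = 2^(- 1 )*3^2*181^1*757^( - 1)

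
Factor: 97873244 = 2^2*7^1 * 131^1*26683^1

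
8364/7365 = 1+333/2455 = 1.14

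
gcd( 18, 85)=1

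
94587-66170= 28417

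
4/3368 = 1/842 = 0.00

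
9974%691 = 300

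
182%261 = 182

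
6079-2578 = 3501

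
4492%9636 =4492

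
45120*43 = 1940160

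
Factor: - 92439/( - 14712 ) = 2^(-3) * 3^1*613^( - 1)*10271^1 = 30813/4904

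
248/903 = 248/903 = 0.27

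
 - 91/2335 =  - 91/2335 = - 0.04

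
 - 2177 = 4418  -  6595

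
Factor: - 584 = - 2^3*73^1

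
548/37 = 548/37 = 14.81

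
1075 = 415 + 660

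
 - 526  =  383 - 909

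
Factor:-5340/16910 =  - 6/19 = - 2^1*  3^1*19^( - 1)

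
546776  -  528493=18283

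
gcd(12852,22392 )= 36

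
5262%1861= 1540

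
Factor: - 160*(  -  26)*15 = 62400= 2^6*3^1 * 5^2*13^1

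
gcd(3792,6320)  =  1264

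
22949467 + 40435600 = 63385067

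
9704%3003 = 695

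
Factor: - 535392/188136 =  - 572/201 = -2^2*3^( - 1) * 11^1* 13^1*67^ ( - 1 )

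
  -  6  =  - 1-5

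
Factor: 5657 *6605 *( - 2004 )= - 74878427940= - 2^2*3^1*5^1 *167^1*1321^1 * 5657^1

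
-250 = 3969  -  4219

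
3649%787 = 501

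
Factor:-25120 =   -  2^5*5^1 * 157^1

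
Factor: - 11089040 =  - 2^4* 5^1*97^1*1429^1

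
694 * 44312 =30752528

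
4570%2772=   1798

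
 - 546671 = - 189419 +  - 357252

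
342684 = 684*501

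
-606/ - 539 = 606/539 = 1.12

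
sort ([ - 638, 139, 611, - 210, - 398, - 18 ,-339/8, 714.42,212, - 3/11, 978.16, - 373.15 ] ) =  [ - 638, - 398, - 373.15, - 210 , - 339/8, - 18, - 3/11,139, 212,611,714.42,978.16]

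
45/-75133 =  - 1 + 75088/75133 = -  0.00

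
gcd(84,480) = 12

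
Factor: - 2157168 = - 2^4*3^1*13^1 * 3457^1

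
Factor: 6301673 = 7^1*19^1*47381^1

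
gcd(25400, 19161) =1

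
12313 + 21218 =33531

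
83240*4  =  332960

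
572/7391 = 572/7391 = 0.08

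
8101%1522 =491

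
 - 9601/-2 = 9601/2  =  4800.50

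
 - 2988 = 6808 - 9796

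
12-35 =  - 23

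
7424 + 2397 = 9821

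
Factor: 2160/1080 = 2^1 = 2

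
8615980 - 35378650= -26762670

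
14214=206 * 69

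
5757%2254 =1249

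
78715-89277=  -  10562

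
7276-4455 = 2821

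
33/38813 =33/38813= 0.00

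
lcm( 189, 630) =1890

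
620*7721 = 4787020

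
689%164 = 33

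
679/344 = 679/344 = 1.97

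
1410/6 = 235 = 235.00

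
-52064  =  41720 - 93784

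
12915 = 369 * 35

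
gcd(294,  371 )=7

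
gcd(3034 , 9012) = 2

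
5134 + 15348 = 20482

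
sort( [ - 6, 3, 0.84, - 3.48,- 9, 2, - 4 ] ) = [-9, - 6, - 4,- 3.48, 0.84,2, 3 ] 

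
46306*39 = 1805934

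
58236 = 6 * 9706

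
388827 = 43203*9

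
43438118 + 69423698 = 112861816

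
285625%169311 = 116314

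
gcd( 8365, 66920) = 8365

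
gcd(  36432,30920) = 8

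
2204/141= 15 + 89/141 =15.63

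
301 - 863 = -562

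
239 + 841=1080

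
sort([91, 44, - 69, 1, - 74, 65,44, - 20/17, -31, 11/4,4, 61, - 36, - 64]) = [ - 74,  -  69, - 64, - 36, - 31, - 20/17, 1,  11/4, 4 , 44,44, 61,65, 91] 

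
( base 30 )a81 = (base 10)9241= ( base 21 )kk1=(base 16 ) 2419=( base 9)13607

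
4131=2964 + 1167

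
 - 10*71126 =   -  711260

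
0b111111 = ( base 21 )30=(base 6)143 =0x3f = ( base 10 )63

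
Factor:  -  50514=-2^1*3^1*8419^1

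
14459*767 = 11090053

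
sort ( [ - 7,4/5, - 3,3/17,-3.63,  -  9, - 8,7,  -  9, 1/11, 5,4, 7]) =[- 9, -9,-8, - 7, - 3.63, - 3,  1/11, 3/17, 4/5, 4,5, 7,7]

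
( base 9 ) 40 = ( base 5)121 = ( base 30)16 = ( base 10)36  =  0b100100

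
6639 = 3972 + 2667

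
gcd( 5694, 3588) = 78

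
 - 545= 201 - 746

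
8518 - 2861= 5657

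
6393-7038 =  - 645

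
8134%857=421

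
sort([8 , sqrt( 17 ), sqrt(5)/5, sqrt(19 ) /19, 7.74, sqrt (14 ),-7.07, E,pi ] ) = [-7.07, sqrt( 19) /19,sqrt(5)/5,E, pi, sqrt( 14), sqrt( 17),7.74, 8] 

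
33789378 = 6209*5442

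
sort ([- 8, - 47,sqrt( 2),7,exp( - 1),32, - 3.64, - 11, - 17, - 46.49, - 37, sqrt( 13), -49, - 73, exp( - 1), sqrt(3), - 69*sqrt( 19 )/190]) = [ - 73, - 49, - 47, - 46.49, - 37, - 17,  -  11, - 8, - 3.64, - 69*sqrt( 19 )/190,exp( - 1 ), exp( - 1 ),sqrt( 2 ),sqrt( 3), sqrt (13),  7,  32 ] 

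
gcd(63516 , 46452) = 948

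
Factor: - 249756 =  - 2^2*3^1 * 13^1*1601^1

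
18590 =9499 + 9091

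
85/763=85/763=0.11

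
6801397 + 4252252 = 11053649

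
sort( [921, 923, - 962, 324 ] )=[ - 962, 324,921,923 ] 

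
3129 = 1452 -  - 1677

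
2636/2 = 1318 = 1318.00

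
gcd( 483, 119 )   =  7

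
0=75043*0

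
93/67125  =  31/22375 = 0.00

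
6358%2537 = 1284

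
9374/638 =4687/319 = 14.69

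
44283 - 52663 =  - 8380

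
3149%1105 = 939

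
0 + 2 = 2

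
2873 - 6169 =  - 3296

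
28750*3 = 86250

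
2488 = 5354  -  2866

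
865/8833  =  865/8833=0.10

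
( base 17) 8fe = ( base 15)b71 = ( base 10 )2581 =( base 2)101000010101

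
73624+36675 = 110299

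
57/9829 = 57/9829 =0.01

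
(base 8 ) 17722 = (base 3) 102011201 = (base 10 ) 8146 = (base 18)172A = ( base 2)1111111010010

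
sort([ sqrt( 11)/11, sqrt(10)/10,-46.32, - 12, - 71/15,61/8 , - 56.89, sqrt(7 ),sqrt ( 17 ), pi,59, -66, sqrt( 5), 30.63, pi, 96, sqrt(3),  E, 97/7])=[ - 66, - 56.89,-46.32, - 12, - 71/15, sqrt( 11) /11, sqrt( 10)/10, sqrt( 3),sqrt( 5) , sqrt(7), E,pi, pi,sqrt( 17 ),61/8,97/7,  30.63, 59,96]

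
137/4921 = 137/4921 = 0.03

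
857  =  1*857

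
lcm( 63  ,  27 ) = 189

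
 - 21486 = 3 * ( - 7162) 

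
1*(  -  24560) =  - 24560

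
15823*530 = 8386190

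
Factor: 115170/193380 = 349/586= 2^( -1)*293^(-1) * 349^1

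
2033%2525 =2033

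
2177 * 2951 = 6424327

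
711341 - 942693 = -231352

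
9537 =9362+175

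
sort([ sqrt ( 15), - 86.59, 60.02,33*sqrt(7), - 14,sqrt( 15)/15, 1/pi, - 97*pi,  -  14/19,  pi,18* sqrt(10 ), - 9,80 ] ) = [-97*pi, - 86.59, - 14, - 9, - 14/19, sqrt(15)/15, 1/pi,  pi,sqrt ( 15 ),18  *  sqrt(10 ),  60.02, 80,33*sqrt(7)] 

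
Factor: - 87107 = -87107^1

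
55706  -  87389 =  - 31683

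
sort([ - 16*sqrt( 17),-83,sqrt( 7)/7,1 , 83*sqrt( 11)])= [  -  83, - 16*sqrt (17),sqrt( 7 )/7,1,83*sqrt (11 ) ]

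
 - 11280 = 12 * ( - 940 ) 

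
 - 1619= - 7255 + 5636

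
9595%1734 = 925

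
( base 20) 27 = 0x2f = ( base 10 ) 47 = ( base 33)1e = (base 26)1l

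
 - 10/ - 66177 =10/66177 = 0.00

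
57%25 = 7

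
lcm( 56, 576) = 4032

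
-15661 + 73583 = 57922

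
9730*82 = 797860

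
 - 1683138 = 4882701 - 6565839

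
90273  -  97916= -7643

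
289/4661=289/4661  =  0.06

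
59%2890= 59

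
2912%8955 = 2912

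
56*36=2016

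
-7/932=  - 7/932= -  0.01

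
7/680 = 7/680= 0.01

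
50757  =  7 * 7251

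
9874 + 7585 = 17459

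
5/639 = 5/639 =0.01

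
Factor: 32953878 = 2^1*3^4*203419^1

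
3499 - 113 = 3386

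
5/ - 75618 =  - 1 + 75613/75618 = - 0.00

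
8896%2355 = 1831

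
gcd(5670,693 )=63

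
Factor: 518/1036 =2^( - 1 ) = 1/2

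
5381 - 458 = 4923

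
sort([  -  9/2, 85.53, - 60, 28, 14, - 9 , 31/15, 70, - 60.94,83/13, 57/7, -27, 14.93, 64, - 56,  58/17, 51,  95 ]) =[-60.94 ,-60, - 56,-27,-9,-9/2, 31/15, 58/17,  83/13, 57/7,14, 14.93, 28, 51, 64,70,85.53  ,  95 ] 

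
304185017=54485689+249699328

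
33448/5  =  6689  +  3/5 = 6689.60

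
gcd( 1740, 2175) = 435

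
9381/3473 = 2 + 2435/3473= 2.70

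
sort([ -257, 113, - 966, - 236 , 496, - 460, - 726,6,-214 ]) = [-966, - 726, - 460, - 257, - 236, - 214,6, 113,  496] 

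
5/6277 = 5/6277 = 0.00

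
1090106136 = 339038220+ 751067916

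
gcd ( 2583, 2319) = 3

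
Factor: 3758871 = 3^1*1252957^1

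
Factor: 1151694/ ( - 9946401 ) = -383898/3315467 = - 2^1* 3^1*103^(  -  1 ) * 109^1*587^1*32189^(  -  1 )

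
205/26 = 7  +  23/26= 7.88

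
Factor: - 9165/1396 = - 2^(-2)*3^1 * 5^1*13^1*47^1*349^( - 1)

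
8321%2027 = 213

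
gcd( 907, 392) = 1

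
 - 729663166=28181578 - 757844744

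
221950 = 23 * 9650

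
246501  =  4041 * 61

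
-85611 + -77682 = -163293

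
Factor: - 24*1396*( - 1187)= 2^5*3^1*349^1 * 1187^1= 39769248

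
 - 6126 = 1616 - 7742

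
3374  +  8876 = 12250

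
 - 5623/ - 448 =5623/448 = 12.55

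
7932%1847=544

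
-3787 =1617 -5404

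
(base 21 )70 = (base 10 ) 147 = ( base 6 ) 403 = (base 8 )223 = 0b10010011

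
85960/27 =85960/27 = 3183.70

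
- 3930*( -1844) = 7246920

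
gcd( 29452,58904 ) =29452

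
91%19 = 15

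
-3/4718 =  - 3/4718 = - 0.00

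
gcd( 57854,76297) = 1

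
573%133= 41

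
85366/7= 12195 + 1/7 = 12195.14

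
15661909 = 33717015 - 18055106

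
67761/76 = 67761/76 = 891.59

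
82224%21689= 17157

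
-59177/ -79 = 749+6/79 = 749.08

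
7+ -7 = 0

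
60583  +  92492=153075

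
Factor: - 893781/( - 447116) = 2^(-2) * 3^3*7^1* 4729^1*111779^ (-1 )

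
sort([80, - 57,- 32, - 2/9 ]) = [ - 57, - 32, - 2/9, 80 ]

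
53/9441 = 53/9441 = 0.01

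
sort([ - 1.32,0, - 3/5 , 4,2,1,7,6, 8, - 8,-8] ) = [ -8, - 8,  -  1.32, - 3/5, 0, 1, 2,  4,6 , 7,  8 ] 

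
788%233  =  89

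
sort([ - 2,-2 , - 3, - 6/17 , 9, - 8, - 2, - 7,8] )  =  [ - 8, - 7, - 3, - 2, - 2, - 2,-6/17,  8, 9 ] 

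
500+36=536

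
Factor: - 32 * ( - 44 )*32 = 2^12*11^1 = 45056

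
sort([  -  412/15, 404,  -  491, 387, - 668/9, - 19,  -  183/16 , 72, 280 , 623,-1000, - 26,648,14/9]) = [ - 1000, -491, - 668/9, -412/15, -26,  -  19,-183/16 , 14/9,  72, 280,387,404,623 , 648]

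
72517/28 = 72517/28=2589.89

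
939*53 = 49767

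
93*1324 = 123132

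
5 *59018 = 295090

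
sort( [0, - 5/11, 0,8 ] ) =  [ - 5/11 , 0,  0,  8] 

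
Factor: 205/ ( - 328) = - 5/8 =- 2^( - 3)*5^1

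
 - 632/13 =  - 632/13 = - 48.62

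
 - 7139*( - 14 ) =99946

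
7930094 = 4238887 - -3691207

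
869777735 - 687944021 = 181833714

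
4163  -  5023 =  - 860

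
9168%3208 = 2752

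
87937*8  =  703496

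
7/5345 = 7/5345 = 0.00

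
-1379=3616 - 4995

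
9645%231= 174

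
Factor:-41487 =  - 3^1*13829^1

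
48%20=8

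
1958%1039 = 919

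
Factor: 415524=2^2*3^1*31^1*1117^1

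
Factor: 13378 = 2^1*6689^1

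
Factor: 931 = 7^2*19^1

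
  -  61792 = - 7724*8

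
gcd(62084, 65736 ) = 3652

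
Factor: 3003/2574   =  7/6 = 2^ (-1) * 3^( - 1 ) * 7^1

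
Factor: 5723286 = 2^1*3^1*953881^1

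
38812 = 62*626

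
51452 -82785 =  - 31333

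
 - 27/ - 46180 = 27/46180 = 0.00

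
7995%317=70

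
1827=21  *87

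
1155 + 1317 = 2472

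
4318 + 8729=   13047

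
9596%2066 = 1332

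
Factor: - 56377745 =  - 5^1 * 59^1*223^1*857^1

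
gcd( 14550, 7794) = 6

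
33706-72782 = -39076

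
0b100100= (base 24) 1c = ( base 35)11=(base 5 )121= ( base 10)36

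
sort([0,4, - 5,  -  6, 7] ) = [ - 6, - 5,0,  4, 7 ]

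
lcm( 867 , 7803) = 7803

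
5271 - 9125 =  - 3854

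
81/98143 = 81/98143 = 0.00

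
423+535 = 958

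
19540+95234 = 114774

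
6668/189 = 35+ 53/189 = 35.28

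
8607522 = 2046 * 4207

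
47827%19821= 8185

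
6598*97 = 640006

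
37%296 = 37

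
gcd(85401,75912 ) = 9489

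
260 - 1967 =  - 1707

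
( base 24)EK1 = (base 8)20541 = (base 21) j7j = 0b10000101100001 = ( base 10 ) 8545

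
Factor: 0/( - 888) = 0 = 0^1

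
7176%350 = 176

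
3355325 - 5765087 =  - 2409762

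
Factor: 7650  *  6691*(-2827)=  - 144703246050 = - 2^1 * 3^2*5^2*11^1*17^1*257^1*6691^1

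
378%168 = 42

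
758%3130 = 758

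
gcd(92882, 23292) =2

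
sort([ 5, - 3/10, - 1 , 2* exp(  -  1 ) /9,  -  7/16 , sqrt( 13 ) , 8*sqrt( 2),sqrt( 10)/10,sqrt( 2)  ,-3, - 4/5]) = [ - 3,  -  1, - 4/5, - 7/16,- 3/10,2*exp(-1) /9,sqrt( 10)/10,sqrt(2 ) , sqrt(13) , 5, 8*sqrt( 2) ] 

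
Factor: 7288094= 2^1*11^1*331277^1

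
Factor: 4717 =53^1*89^1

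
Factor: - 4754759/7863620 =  - 2^ ( - 2)*5^( - 1 )*37^1 * 107^1*1201^1*393181^( - 1)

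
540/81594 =10/1511 = 0.01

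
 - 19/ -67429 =19/67429= 0.00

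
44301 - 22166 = 22135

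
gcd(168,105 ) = 21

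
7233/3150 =2411/1050 = 2.30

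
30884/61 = 506 + 18/61 = 506.30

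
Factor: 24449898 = 2^1*3^1 * 11^1*61^1*6073^1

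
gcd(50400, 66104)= 8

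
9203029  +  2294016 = 11497045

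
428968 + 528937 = 957905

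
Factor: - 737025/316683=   -  3^( - 2 )*5^2*31^1*37^ ( - 1 ) = - 775/333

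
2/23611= 2/23611 = 0.00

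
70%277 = 70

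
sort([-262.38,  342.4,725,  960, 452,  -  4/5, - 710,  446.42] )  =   [-710, - 262.38, - 4/5,  342.4, 446.42, 452 , 725, 960 ]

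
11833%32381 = 11833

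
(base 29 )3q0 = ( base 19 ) 919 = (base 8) 6315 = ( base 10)3277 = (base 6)23101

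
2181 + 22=2203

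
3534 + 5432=8966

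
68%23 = 22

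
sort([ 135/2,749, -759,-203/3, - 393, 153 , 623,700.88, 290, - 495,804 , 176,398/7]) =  [ - 759,- 495, - 393, - 203/3,398/7, 135/2,  153  ,  176,290, 623 , 700.88,749 , 804]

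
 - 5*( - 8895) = 44475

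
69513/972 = 71+167/324 = 71.52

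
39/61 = 39/61 = 0.64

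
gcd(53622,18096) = 6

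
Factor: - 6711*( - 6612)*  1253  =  55599534396 = 2^2*3^2*7^1 * 19^1*29^1*179^1 * 2237^1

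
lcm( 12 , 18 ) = 36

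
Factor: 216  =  2^3*3^3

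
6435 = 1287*5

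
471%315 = 156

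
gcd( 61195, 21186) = 1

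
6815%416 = 159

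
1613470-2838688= -1225218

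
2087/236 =8 + 199/236 = 8.84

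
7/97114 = 7/97114=0.00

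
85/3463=85/3463 = 0.02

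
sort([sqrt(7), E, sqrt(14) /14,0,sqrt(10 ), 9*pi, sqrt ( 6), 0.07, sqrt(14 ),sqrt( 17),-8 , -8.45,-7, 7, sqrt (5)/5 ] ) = [-8.45,-8, - 7, 0, 0.07,sqrt(14)/14,sqrt(5) /5, sqrt(6),  sqrt(7),E,  sqrt( 10 ), sqrt(14),sqrt(17 ), 7, 9*pi]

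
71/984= 71/984 = 0.07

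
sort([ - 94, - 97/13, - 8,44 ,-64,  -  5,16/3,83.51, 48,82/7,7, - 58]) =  [ - 94 , - 64,  -  58, - 8, - 97/13, - 5,  16/3,7,82/7 , 44,48  ,  83.51]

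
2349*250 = 587250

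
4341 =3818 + 523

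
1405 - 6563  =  -5158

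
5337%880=57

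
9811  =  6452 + 3359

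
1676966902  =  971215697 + 705751205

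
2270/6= 378 + 1/3 = 378.33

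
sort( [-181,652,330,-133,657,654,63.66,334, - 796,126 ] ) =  [  -  796,-181, - 133, 63.66, 126,330, 334, 652,654,657]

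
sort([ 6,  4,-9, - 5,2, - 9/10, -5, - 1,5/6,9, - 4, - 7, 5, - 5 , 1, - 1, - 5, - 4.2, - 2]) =[ - 9, - 7, - 5 ,-5,-5, - 5, - 4.2, - 4, - 2, - 1,-1, - 9/10, 5/6,1,2,4,5 , 6 , 9]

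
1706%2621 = 1706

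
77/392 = 11/56 = 0.20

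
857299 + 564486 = 1421785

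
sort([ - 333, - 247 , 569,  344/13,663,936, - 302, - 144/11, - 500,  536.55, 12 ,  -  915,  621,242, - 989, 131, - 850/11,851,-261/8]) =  [-989, - 915 ,-500, - 333,-302, - 247, - 850/11, - 261/8,  -  144/11, 12,344/13,131,  242 , 536.55,  569, 621, 663, 851 , 936]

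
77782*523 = 40679986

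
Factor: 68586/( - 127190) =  - 213/395   =  - 3^1*5^( - 1)*71^1 * 79^( - 1)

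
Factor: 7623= 3^2*  7^1*  11^2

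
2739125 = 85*32225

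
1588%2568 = 1588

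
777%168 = 105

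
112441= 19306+93135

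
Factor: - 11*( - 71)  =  781 = 11^1*71^1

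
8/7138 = 4/3569  =  0.00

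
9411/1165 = 9411/1165 = 8.08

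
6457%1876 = 829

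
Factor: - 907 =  -907^1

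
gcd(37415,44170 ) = 35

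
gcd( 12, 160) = 4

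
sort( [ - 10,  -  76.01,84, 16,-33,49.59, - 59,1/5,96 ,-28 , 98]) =[-76.01,-59, - 33,-28,-10,1/5,16,49.59, 84, 96,98]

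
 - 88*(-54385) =4785880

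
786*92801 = 72941586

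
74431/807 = 92 + 187/807=92.23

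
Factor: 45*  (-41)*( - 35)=3^2*5^2*7^1*41^1 = 64575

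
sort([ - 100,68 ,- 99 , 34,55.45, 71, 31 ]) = [-100  , - 99,31,34,55.45,68,71]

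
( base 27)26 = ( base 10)60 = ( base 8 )74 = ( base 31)1t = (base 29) 22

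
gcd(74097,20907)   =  9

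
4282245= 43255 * 99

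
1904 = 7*272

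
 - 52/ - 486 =26/243 =0.11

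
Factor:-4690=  -2^1*5^1*7^1 *67^1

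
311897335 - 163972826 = 147924509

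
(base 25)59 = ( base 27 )4Q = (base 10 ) 134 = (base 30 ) 4E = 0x86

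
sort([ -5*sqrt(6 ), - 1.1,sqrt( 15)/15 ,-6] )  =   [-5*sqrt( 6) , - 6, - 1.1,sqrt( 15 )/15]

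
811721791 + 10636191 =822357982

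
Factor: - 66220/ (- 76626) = 2^1*3^( - 4)* 5^1 *7^1= 70/81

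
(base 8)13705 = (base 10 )6085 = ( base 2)1011111000101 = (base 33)5jd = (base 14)2309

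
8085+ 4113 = 12198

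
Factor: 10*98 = 2^2*  5^1 * 7^2 = 980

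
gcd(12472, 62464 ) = 8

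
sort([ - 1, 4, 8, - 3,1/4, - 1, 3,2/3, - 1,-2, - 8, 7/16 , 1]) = [-8, - 3, - 2,  -  1, - 1, - 1,1/4,7/16, 2/3, 1  ,  3, 4, 8]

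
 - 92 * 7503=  - 690276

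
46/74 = 23/37 = 0.62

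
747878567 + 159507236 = 907385803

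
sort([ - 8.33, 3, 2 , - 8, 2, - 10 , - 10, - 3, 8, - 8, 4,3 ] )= [ - 10,  -  10,  -  8.33, - 8,  -  8 , - 3, 2, 2, 3,3,4,8 ] 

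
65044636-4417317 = 60627319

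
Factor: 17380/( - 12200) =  - 2^( - 1)*5^(  -  1 )*11^1*61^( - 1) *79^1 =-869/610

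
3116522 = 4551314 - 1434792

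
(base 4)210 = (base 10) 36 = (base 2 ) 100100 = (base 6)100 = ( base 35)11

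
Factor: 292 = 2^2 * 73^1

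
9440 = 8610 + 830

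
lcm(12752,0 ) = 0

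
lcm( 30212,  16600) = 1510600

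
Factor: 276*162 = 2^3*3^5*23^1=44712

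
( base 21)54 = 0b1101101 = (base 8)155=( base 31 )3G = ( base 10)109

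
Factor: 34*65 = 2210 = 2^1*5^1*13^1  *  17^1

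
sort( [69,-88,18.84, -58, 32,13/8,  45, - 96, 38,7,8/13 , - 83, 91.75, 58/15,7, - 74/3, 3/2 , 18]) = [-96,-88, - 83, - 58,-74/3 , 8/13  ,  3/2, 13/8, 58/15,  7, 7,18, 18.84, 32,38,45, 69 , 91.75 ]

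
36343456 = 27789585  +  8553871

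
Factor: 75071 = 41^1*1831^1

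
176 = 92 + 84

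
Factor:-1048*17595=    - 2^3*3^2*5^1 * 17^1*23^1*131^1 =-18439560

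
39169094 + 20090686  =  59259780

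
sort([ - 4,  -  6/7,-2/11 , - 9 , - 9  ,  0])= [-9,-9,-4 ,-6/7 , - 2/11, 0]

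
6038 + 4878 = 10916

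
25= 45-20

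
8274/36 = 229  +  5/6 = 229.83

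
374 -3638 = - 3264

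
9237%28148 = 9237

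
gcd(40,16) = 8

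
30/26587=30/26587= 0.00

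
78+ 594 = 672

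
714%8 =2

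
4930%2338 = 254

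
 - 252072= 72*(- 3501) 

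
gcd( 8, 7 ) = 1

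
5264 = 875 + 4389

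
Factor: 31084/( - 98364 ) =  - 7771/24591 = -3^( - 1 )*7^ ( -1)*19^1 *409^1*1171^ ( - 1)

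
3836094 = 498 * 7703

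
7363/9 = 7363/9=818.11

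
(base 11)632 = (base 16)2f9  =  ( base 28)R5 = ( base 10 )761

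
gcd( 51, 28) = 1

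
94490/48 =1968 + 13/24 = 1968.54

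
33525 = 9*3725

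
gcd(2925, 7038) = 9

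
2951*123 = 362973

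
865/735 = 173/147 = 1.18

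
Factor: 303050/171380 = 2^( - 1 )*5^1*29^1*41^( - 1) = 145/82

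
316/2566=158/1283  =  0.12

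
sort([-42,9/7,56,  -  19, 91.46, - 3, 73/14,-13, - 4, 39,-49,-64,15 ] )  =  [ - 64 ,  -  49,  -  42, - 19,  -  13,-4,- 3,9/7,73/14, 15, 39,  56, 91.46 ] 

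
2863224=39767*72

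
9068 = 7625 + 1443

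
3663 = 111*33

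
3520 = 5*704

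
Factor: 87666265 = 5^1*227^1*77239^1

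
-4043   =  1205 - 5248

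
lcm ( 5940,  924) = 41580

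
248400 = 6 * 41400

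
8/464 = 1/58 = 0.02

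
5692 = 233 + 5459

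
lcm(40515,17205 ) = 1255965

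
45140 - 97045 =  - 51905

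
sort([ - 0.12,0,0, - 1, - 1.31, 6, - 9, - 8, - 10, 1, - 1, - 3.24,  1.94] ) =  [-10,- 9 , - 8, -3.24,  -  1.31,-1, -1 ,-0.12, 0,0,1, 1.94, 6] 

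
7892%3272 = 1348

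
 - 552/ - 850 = 276/425 = 0.65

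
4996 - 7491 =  - 2495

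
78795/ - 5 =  - 15759/1=   -15759.00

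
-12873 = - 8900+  - 3973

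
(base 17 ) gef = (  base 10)4877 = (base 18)F0H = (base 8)11415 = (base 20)C3H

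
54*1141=61614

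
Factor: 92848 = 2^4*7^1*829^1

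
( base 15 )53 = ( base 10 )78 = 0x4E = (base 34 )2a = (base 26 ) 30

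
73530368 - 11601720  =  61928648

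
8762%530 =282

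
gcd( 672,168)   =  168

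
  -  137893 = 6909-144802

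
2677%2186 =491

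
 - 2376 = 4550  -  6926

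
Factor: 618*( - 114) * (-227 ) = 2^2*3^2*19^1*103^1*227^1  =  15992604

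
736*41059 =30219424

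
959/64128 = 959/64128 = 0.01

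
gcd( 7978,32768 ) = 2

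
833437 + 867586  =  1701023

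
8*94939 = 759512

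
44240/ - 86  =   - 515+25/43  =  - 514.42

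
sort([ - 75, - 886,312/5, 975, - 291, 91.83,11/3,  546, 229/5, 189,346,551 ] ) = [-886, - 291, - 75,11/3,229/5,312/5,91.83,189, 346, 546, 551,975 ]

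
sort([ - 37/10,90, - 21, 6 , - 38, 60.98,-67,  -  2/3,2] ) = [ - 67, - 38, - 21,  -  37/10, - 2/3,2,  6,60.98,90] 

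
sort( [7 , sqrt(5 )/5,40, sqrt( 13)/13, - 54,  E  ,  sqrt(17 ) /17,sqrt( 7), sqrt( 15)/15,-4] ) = [-54, - 4, sqrt( 17)/17, sqrt( 15)/15, sqrt( 13) /13, sqrt(5)/5,  sqrt ( 7 ), E,7,40 ]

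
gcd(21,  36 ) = 3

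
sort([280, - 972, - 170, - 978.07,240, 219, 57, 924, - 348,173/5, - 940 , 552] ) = [-978.07, - 972, - 940, - 348, - 170,  173/5,  57,219 , 240, 280, 552,924] 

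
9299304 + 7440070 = 16739374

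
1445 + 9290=10735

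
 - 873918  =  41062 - 914980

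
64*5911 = 378304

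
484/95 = 5 + 9/95 = 5.09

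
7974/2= 3987 = 3987.00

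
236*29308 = 6916688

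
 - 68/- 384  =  17/96 =0.18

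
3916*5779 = 22630564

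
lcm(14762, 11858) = 723338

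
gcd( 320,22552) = 8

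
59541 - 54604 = 4937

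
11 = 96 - 85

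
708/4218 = 118/703 =0.17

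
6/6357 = 2/2119= 0.00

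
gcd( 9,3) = 3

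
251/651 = 251/651 = 0.39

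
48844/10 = 24422/5= 4884.40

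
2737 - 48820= -46083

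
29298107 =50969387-21671280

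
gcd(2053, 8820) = 1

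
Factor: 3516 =2^2*3^1 * 293^1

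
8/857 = 8/857 = 0.01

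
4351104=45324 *96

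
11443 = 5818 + 5625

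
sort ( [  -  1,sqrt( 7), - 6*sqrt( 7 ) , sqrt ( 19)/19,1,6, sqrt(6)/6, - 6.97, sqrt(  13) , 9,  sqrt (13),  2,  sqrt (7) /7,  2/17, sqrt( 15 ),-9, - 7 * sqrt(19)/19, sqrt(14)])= [ - 6 *sqrt( 7) , - 9,-6.97, - 7*sqrt( 19)/19,- 1, 2/17, sqrt (19)/19, sqrt(7)/7, sqrt(6)/6, 1, 2,sqrt(7), sqrt(13),  sqrt(13), sqrt( 14 ) , sqrt (15) , 6, 9 ]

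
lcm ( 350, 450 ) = 3150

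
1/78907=1/78907 = 0.00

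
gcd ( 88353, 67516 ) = 1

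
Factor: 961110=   2^1 * 3^2*5^1*59^1*181^1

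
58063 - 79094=- 21031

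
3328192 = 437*7616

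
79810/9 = 79810/9=8867.78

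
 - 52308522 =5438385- 57746907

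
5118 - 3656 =1462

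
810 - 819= -9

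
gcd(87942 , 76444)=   2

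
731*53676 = 39237156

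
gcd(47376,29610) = 5922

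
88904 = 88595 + 309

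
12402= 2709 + 9693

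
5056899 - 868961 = 4187938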